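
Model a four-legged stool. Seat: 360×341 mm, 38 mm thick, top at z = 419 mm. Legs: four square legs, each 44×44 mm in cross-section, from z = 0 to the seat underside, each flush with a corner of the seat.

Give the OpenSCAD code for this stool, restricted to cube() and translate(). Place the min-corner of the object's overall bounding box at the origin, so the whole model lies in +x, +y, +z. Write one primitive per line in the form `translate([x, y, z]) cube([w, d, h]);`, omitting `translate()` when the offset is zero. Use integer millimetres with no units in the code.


// leg_h = 419 - 38 = 381
translate([0, 0, 381]) cube([360, 341, 38]);
cube([44, 44, 381]);
translate([316, 0, 0]) cube([44, 44, 381]);
translate([0, 297, 0]) cube([44, 44, 381]);
translate([316, 297, 0]) cube([44, 44, 381]);


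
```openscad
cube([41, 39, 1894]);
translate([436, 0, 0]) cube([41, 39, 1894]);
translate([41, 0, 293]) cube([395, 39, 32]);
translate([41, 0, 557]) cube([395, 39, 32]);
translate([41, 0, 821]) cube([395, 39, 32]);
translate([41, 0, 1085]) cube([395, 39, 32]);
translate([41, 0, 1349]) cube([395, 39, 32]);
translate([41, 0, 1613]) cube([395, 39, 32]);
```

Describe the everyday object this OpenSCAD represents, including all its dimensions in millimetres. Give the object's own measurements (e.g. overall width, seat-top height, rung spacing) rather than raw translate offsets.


A straight ladder. Two 41×39 mm vertical rails, 1894 mm tall, stand 477 mm apart (outside-to-outside) with their front faces coplanar on the −y side. 6 rungs, each 39 mm deep and 32 mm tall, span between the inner faces of the rails, front faces flush with the rails. The lowest rung's underside is at z = 293 mm and rungs are spaced 264 mm apart (underside to underside).


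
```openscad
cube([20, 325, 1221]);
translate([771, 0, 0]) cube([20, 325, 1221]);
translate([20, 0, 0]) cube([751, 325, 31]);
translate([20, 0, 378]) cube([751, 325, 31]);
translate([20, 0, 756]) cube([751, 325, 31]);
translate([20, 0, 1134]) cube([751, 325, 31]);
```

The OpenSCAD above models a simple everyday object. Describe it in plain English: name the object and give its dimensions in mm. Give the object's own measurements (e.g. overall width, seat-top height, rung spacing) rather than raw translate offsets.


An open bookshelf. Two side panels, each 20 mm thick, 325 mm deep and 1221 mm tall, stand 791 mm apart (outside-to-outside). Between them sit 4 shelves, each 31 mm thick and 325 mm deep, spanning the full gap between the sides. The bottom shelf rests on the floor (its underside at z = 0) and the clear gap between one shelf's top and the next shelf's underside is 347 mm.


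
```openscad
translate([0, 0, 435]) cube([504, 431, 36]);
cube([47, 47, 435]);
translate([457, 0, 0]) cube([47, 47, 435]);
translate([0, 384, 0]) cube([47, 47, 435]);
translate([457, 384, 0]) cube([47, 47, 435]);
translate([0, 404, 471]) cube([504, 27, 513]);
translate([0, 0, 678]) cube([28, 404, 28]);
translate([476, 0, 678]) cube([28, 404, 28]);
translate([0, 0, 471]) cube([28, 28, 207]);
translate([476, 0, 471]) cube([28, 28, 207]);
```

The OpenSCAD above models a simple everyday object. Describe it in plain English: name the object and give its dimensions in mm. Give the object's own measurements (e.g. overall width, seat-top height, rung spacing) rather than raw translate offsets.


A chair. The seat is a 504×431×36 mm slab with its top at z = 471 mm, on four 47×47 mm corner legs (flush with the seat edges, standing on z = 0). A flat backrest 27 mm thick, 513 mm tall, spans the full seat width and rises from the seat top along its +y edge, rear face flush with the rear of the seat. Two armrests of 28×28 mm section run along each side from the seat's front edge to the front of the backrest, top faces 235 mm above the seat top and outer faces flush with the seat's x-edges; a 28×28 mm post under the front of each armrest stands on the seat at the front corner.


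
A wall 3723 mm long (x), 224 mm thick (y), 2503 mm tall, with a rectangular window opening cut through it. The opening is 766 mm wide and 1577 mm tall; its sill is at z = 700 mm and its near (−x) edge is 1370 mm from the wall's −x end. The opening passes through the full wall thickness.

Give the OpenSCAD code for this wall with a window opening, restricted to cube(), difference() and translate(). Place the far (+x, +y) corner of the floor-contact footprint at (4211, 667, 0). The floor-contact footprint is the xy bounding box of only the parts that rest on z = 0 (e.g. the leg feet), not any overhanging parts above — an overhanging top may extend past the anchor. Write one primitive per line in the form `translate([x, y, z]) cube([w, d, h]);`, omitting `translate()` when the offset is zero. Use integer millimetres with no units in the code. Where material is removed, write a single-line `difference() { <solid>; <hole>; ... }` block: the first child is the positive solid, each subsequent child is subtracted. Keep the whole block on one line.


difference() { translate([488, 443, 0]) cube([3723, 224, 2503]); translate([1858, 443, 700]) cube([766, 224, 1577]); }


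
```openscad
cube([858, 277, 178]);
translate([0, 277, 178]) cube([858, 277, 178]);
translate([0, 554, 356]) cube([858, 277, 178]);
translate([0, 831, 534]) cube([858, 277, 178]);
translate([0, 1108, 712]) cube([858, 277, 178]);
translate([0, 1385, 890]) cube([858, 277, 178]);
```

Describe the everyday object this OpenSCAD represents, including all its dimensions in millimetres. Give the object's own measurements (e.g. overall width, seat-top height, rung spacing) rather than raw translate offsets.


A straight staircase of 6 solid steps. Each step is 858 mm wide (x), 277 mm deep (y, the going) and 178 mm tall (the rise). The first step rests on the floor; each subsequent step sits one going further in +y and one rise higher in +z, directly behind and above the previous step with no overlap.


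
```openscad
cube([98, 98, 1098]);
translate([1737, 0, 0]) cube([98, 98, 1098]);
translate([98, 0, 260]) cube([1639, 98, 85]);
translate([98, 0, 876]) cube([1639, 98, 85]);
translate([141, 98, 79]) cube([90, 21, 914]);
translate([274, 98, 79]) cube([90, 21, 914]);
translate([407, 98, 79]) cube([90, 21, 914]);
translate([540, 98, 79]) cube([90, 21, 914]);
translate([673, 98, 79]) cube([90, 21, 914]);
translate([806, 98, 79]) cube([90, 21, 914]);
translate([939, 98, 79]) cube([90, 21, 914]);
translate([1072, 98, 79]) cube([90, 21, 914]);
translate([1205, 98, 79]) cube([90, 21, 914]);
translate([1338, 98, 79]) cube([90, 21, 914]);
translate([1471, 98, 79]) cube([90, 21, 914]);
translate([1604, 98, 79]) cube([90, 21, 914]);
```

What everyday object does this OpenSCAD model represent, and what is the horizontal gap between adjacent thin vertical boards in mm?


A fence section. The picket gap is 43 mm.

Two posts, two rails, 12 pickets — a fence section. Span 1639 mm holds 12 pickets of 90 mm with 13 equal gaps: ⌊(1639 − 12·90) / 13⌋ = 43 mm.


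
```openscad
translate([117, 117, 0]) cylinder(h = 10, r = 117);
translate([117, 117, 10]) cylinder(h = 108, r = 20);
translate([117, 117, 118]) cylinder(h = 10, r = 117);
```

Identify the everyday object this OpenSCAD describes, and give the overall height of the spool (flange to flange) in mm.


A spool. The overall height is 128 mm.

Three coaxial cylinders, large–small–large — a spool. Two 10 mm flanges and a 108 mm core give 10 + 108 + 10 = 128 mm.


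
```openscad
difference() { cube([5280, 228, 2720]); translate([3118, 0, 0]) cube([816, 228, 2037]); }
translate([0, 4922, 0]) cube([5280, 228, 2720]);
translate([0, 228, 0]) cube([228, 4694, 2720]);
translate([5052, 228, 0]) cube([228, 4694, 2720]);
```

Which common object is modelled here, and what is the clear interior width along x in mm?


A single room. The interior width is 4824 mm.

Four walls enclosing a rectangle with a door in the front wall — a room. Outside width 5280 minus two 228 mm walls gives 4824 mm.


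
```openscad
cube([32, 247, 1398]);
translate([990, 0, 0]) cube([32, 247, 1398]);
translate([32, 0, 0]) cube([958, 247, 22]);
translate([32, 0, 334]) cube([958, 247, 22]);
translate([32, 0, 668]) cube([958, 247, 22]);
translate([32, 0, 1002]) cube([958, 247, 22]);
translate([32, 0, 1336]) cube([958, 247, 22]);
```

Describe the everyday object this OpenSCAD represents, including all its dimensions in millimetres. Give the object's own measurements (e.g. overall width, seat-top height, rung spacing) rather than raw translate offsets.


An open bookshelf. Two side panels, each 32 mm thick, 247 mm deep and 1398 mm tall, stand 1022 mm apart (outside-to-outside). Between them sit 5 shelves, each 22 mm thick and 247 mm deep, spanning the full gap between the sides. The bottom shelf rests on the floor (its underside at z = 0) and the clear gap between one shelf's top and the next shelf's underside is 312 mm.


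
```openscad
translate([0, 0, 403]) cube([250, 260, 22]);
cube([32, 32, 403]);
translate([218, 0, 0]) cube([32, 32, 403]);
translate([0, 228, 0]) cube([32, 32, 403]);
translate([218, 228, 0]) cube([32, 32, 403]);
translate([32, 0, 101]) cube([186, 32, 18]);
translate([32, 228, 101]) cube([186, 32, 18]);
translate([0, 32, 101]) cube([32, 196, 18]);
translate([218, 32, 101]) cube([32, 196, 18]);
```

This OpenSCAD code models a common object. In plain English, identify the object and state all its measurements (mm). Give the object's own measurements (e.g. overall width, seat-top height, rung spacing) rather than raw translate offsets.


A simple wooden stool: a rectangular seat 250 mm (x) by 260 mm (y), 22 mm thick, top face at z = 425 mm, on four square legs, each 32×32 mm in cross-section. The legs rest on z = 0, each flush with a corner of the seat. Four stretchers, 32 mm wide and 18 mm tall, connect adjacent legs with their undersides at z = 101 mm, each running between the inner faces of the legs it joins and aligned with the legs' outer faces on the other axis.


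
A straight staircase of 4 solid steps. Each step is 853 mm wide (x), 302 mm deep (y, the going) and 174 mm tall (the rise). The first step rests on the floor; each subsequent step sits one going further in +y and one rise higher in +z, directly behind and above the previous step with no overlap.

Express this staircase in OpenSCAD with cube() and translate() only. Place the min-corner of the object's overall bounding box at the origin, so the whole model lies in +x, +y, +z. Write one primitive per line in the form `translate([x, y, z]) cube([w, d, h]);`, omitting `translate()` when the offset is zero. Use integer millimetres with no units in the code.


cube([853, 302, 174]);
translate([0, 302, 174]) cube([853, 302, 174]);
translate([0, 604, 348]) cube([853, 302, 174]);
translate([0, 906, 522]) cube([853, 302, 174]);


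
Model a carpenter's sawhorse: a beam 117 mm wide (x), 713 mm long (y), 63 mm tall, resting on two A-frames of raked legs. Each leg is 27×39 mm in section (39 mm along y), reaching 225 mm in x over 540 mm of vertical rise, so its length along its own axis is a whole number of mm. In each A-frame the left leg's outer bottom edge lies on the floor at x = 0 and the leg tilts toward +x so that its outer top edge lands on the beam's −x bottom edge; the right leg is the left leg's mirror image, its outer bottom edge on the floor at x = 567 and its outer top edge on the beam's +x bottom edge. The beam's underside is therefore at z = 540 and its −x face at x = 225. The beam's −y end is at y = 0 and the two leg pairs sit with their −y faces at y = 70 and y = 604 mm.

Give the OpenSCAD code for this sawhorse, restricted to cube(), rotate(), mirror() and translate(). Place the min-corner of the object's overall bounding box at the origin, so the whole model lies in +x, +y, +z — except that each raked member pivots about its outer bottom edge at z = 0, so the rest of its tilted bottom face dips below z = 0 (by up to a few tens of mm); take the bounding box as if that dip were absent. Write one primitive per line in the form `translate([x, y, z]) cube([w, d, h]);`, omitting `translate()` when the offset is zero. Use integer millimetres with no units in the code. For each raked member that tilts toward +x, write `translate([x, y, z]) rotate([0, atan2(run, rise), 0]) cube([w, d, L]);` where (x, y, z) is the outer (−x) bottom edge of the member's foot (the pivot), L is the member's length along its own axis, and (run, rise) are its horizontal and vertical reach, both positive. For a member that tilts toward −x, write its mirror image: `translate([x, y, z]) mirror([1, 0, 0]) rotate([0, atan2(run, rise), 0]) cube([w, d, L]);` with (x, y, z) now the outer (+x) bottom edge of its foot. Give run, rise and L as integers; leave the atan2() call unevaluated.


// leg length = √(225² + 540²) = 585
// right-leg outer foot x = 2·225 + 117 = 567
// beam min-corner = (225, 0, 540)
translate([225, 0, 540]) cube([117, 713, 63]);
translate([0, 70, 0]) rotate([0, atan2(225, 540), 0]) cube([27, 39, 585]);
translate([567, 70, 0]) mirror([1, 0, 0]) rotate([0, atan2(225, 540), 0]) cube([27, 39, 585]);
translate([0, 604, 0]) rotate([0, atan2(225, 540), 0]) cube([27, 39, 585]);
translate([567, 604, 0]) mirror([1, 0, 0]) rotate([0, atan2(225, 540), 0]) cube([27, 39, 585]);


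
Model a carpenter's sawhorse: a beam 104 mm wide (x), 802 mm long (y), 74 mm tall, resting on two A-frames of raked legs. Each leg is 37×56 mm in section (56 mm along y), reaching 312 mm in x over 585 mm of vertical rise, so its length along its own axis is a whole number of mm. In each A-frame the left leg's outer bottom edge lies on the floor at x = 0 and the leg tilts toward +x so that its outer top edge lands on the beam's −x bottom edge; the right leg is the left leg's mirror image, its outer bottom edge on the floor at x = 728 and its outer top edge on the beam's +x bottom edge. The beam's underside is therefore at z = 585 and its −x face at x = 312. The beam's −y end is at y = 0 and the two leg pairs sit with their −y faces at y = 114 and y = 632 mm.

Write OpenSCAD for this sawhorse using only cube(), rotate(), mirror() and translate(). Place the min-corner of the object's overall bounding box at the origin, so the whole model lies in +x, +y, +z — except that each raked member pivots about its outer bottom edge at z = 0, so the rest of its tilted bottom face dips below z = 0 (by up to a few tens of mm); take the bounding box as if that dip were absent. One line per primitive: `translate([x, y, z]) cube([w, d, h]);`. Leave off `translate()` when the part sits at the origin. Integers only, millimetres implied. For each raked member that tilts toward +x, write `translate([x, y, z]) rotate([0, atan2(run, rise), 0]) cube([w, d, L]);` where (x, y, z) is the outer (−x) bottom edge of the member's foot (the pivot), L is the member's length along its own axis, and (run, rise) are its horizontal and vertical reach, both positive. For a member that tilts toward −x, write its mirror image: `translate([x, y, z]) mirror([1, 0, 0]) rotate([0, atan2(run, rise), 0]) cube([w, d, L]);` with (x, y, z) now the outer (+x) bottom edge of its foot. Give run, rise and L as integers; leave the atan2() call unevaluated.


translate([312, 0, 585]) cube([104, 802, 74]);
translate([0, 114, 0]) rotate([0, atan2(312, 585), 0]) cube([37, 56, 663]);
translate([728, 114, 0]) mirror([1, 0, 0]) rotate([0, atan2(312, 585), 0]) cube([37, 56, 663]);
translate([0, 632, 0]) rotate([0, atan2(312, 585), 0]) cube([37, 56, 663]);
translate([728, 632, 0]) mirror([1, 0, 0]) rotate([0, atan2(312, 585), 0]) cube([37, 56, 663]);


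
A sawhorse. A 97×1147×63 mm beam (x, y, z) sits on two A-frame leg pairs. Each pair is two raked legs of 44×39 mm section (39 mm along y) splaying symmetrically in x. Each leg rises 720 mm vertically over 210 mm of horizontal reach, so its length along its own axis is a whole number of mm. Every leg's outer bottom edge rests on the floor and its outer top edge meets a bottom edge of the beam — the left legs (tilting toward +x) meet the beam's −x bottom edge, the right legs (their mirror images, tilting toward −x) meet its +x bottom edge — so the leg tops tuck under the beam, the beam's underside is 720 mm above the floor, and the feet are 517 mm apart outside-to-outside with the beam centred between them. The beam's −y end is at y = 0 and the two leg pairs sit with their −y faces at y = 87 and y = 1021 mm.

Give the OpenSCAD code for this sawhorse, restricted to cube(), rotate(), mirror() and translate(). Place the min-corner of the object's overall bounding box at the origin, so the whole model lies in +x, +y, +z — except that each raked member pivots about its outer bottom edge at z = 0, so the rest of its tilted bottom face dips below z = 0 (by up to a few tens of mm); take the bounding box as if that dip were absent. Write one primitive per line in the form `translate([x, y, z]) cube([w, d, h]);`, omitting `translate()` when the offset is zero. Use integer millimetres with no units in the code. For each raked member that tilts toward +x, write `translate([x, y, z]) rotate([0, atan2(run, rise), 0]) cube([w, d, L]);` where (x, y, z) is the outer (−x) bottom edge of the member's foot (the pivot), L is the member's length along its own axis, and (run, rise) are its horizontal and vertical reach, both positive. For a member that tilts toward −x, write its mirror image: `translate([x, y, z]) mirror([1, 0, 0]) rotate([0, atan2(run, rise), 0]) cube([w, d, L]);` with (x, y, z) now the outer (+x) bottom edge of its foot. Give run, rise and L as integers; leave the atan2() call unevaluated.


// leg length = √(210² + 720²) = 750
// right-leg outer foot x = 2·210 + 97 = 517
// beam min-corner = (210, 0, 720)
translate([210, 0, 720]) cube([97, 1147, 63]);
translate([0, 87, 0]) rotate([0, atan2(210, 720), 0]) cube([44, 39, 750]);
translate([517, 87, 0]) mirror([1, 0, 0]) rotate([0, atan2(210, 720), 0]) cube([44, 39, 750]);
translate([0, 1021, 0]) rotate([0, atan2(210, 720), 0]) cube([44, 39, 750]);
translate([517, 1021, 0]) mirror([1, 0, 0]) rotate([0, atan2(210, 720), 0]) cube([44, 39, 750]);


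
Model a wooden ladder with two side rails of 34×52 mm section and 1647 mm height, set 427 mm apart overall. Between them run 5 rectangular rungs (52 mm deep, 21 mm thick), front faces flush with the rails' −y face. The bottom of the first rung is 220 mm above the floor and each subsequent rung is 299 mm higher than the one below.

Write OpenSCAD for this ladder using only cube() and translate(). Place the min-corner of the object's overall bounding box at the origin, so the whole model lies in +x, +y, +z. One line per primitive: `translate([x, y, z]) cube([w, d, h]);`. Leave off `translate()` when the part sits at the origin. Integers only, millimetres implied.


// rung span = 427 - 2*34 = 359
// rung[k] z = 220 + k*299
cube([34, 52, 1647]);
translate([393, 0, 0]) cube([34, 52, 1647]);
translate([34, 0, 220]) cube([359, 52, 21]);
translate([34, 0, 519]) cube([359, 52, 21]);
translate([34, 0, 818]) cube([359, 52, 21]);
translate([34, 0, 1117]) cube([359, 52, 21]);
translate([34, 0, 1416]) cube([359, 52, 21]);


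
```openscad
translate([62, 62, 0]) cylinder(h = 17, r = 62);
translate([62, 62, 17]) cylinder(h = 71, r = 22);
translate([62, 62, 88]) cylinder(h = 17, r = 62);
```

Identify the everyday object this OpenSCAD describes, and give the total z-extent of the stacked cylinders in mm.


A spool. The overall height is 105 mm.

Three coaxial cylinders, large–small–large — a spool. Two 17 mm flanges and a 71 mm core give 17 + 71 + 17 = 105 mm.


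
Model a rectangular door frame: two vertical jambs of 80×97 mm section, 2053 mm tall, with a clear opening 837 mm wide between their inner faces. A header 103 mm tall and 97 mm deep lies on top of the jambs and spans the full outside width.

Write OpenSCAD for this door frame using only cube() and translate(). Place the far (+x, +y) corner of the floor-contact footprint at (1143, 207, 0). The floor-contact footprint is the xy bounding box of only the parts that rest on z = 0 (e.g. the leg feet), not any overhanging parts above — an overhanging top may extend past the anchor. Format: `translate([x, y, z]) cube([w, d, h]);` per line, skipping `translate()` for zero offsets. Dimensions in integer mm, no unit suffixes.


translate([146, 110, 0]) cube([80, 97, 2053]);
translate([1063, 110, 0]) cube([80, 97, 2053]);
translate([146, 110, 2053]) cube([997, 97, 103]);


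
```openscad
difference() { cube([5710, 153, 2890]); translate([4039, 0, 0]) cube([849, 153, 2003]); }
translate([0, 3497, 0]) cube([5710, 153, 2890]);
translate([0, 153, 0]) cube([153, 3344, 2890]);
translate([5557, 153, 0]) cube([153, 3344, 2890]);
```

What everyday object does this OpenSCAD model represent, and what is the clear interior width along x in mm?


A single room. The interior width is 5404 mm.

Four walls enclosing a rectangle with a door in the front wall — a room. Outside width 5710 minus two 153 mm walls gives 5404 mm.


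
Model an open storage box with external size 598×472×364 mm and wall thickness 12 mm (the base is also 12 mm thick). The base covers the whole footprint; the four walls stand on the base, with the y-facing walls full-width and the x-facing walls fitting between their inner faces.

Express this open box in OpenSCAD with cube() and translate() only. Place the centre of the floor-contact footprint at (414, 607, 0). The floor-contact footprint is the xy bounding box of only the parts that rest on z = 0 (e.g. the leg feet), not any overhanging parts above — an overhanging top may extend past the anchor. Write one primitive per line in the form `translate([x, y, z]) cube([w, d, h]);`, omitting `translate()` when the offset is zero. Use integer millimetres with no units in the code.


translate([115, 371, 0]) cube([598, 472, 12]);
translate([115, 371, 12]) cube([598, 12, 352]);
translate([115, 831, 12]) cube([598, 12, 352]);
translate([115, 383, 12]) cube([12, 448, 352]);
translate([701, 383, 12]) cube([12, 448, 352]);


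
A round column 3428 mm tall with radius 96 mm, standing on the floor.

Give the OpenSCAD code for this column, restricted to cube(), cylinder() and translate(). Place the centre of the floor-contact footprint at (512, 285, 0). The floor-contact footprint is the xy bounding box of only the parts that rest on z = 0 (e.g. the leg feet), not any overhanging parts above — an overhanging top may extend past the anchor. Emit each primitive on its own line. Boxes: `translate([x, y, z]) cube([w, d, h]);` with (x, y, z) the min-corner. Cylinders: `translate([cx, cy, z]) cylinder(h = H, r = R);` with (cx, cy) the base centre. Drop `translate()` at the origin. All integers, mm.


translate([512, 285, 0]) cylinder(h = 3428, r = 96);


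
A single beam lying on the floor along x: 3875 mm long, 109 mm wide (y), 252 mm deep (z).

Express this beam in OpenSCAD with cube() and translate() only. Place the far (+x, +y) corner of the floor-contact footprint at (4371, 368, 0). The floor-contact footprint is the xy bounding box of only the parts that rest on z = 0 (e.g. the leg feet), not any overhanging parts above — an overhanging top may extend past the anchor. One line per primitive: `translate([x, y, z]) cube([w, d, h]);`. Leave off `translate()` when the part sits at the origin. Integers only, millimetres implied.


translate([496, 259, 0]) cube([3875, 109, 252]);


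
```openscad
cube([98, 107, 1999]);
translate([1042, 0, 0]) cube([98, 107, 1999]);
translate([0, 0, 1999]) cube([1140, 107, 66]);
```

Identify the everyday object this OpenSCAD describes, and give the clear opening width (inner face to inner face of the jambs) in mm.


A door frame. The clear opening width is 944 mm.

Two 1999 mm tall posts with a header on top — a door frame. The left jamb is 98 mm wide at x = 0; the right jamb starts at x = 1042. The clear opening is 1042 − 98 = 944 mm.


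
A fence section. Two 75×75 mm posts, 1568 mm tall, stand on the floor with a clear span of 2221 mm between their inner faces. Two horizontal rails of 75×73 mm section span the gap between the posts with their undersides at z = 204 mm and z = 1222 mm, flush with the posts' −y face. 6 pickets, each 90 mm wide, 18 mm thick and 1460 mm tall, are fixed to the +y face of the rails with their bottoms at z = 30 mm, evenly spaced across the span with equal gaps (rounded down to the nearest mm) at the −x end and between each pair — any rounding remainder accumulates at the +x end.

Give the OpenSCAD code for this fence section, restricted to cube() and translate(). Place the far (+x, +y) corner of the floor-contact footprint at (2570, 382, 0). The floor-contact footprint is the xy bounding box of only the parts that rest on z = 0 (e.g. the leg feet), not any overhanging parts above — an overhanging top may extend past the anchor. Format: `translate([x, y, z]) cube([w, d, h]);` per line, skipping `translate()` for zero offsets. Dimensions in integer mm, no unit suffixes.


translate([199, 307, 0]) cube([75, 75, 1568]);
translate([2495, 307, 0]) cube([75, 75, 1568]);
translate([274, 307, 204]) cube([2221, 75, 73]);
translate([274, 307, 1222]) cube([2221, 75, 73]);
translate([514, 382, 30]) cube([90, 18, 1460]);
translate([844, 382, 30]) cube([90, 18, 1460]);
translate([1174, 382, 30]) cube([90, 18, 1460]);
translate([1504, 382, 30]) cube([90, 18, 1460]);
translate([1834, 382, 30]) cube([90, 18, 1460]);
translate([2164, 382, 30]) cube([90, 18, 1460]);


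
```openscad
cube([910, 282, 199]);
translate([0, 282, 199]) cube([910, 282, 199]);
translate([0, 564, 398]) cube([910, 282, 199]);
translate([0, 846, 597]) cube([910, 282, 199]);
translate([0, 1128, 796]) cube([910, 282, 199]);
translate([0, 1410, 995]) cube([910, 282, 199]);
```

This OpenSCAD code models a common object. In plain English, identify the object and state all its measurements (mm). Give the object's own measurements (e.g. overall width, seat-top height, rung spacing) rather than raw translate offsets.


A straight staircase of 6 solid steps. Each step is 910 mm wide (x), 282 mm deep (y, the going) and 199 mm tall (the rise). The first step rests on the floor; each subsequent step sits one going further in +y and one rise higher in +z, directly behind and above the previous step with no overlap.


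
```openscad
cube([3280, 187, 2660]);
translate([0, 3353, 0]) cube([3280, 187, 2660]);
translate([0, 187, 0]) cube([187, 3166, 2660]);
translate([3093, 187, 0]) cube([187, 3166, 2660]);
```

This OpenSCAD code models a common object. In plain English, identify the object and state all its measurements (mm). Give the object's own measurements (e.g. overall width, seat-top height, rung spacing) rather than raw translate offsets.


The wall frame of a small rectangular building: four walls, each 2660 mm tall and 187 mm thick, enclosing a footprint 3280 mm (x) by 3540 mm (y) outside-to-outside, with no floor or roof. The front and back walls (the −y and +y sides) span the full width; the two side walls fit between them.


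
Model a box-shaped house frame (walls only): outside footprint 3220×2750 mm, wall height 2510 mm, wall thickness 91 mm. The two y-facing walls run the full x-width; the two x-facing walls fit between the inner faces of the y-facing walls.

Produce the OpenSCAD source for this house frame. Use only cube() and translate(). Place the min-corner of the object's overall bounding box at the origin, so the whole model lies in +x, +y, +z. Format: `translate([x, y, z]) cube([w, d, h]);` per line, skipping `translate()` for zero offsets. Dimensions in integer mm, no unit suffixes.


cube([3220, 91, 2510]);
translate([0, 2659, 0]) cube([3220, 91, 2510]);
translate([0, 91, 0]) cube([91, 2568, 2510]);
translate([3129, 91, 0]) cube([91, 2568, 2510]);


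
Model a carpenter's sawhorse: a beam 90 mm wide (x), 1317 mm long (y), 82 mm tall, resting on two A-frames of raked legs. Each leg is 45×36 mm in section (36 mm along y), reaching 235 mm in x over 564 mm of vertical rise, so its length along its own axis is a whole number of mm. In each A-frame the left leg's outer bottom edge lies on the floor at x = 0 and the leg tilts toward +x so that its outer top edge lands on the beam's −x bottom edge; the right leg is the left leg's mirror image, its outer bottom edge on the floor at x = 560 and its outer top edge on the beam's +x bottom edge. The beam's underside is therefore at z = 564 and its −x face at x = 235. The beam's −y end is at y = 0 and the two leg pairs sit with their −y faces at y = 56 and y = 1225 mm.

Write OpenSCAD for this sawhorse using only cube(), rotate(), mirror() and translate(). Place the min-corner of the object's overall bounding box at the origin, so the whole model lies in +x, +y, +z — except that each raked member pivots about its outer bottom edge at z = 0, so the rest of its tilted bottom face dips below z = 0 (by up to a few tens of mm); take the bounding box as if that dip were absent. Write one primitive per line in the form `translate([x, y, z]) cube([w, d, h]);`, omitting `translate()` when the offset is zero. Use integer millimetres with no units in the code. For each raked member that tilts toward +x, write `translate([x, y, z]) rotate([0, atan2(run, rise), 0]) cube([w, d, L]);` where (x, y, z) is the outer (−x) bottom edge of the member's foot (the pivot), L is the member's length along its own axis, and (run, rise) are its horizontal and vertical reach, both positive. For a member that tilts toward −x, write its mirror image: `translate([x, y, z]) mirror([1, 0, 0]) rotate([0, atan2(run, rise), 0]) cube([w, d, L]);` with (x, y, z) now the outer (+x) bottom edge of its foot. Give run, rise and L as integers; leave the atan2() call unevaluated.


// leg length = √(235² + 564²) = 611
// right-leg outer foot x = 2·235 + 90 = 560
// beam min-corner = (235, 0, 564)
translate([235, 0, 564]) cube([90, 1317, 82]);
translate([0, 56, 0]) rotate([0, atan2(235, 564), 0]) cube([45, 36, 611]);
translate([560, 56, 0]) mirror([1, 0, 0]) rotate([0, atan2(235, 564), 0]) cube([45, 36, 611]);
translate([0, 1225, 0]) rotate([0, atan2(235, 564), 0]) cube([45, 36, 611]);
translate([560, 1225, 0]) mirror([1, 0, 0]) rotate([0, atan2(235, 564), 0]) cube([45, 36, 611]);


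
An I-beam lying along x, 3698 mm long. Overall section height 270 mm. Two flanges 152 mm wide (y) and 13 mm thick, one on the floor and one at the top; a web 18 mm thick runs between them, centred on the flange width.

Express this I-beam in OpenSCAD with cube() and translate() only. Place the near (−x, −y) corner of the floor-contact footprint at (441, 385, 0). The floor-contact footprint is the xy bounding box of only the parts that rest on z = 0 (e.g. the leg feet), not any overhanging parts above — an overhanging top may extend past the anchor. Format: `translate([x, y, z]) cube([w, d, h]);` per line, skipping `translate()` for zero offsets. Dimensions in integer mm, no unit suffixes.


translate([441, 385, 0]) cube([3698, 152, 13]);
translate([441, 452, 13]) cube([3698, 18, 244]);
translate([441, 385, 257]) cube([3698, 152, 13]);


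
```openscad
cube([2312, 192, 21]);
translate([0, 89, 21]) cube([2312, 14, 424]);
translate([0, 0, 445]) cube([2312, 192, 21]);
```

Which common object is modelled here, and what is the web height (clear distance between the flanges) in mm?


An I-beam. The web height is 424 mm.

Two wide flanges with a thin centred web — an I-beam. Overall 466 mm minus two 21 mm flanges gives a web of 466 − 2·21 = 424 mm.


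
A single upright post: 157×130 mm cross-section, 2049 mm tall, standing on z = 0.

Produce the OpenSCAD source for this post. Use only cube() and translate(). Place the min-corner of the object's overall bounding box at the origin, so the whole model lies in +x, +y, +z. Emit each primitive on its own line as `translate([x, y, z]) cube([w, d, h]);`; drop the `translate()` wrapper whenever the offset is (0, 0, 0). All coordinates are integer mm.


cube([157, 130, 2049]);


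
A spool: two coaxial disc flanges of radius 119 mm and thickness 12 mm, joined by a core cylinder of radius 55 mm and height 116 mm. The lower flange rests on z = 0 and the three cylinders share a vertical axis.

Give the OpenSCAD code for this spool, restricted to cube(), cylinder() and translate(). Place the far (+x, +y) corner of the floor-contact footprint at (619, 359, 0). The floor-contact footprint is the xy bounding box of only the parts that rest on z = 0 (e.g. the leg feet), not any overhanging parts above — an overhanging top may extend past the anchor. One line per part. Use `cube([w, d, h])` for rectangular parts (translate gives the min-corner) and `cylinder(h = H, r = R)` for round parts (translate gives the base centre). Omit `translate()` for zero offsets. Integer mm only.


translate([500, 240, 0]) cylinder(h = 12, r = 119);
translate([500, 240, 12]) cylinder(h = 116, r = 55);
translate([500, 240, 128]) cylinder(h = 12, r = 119);


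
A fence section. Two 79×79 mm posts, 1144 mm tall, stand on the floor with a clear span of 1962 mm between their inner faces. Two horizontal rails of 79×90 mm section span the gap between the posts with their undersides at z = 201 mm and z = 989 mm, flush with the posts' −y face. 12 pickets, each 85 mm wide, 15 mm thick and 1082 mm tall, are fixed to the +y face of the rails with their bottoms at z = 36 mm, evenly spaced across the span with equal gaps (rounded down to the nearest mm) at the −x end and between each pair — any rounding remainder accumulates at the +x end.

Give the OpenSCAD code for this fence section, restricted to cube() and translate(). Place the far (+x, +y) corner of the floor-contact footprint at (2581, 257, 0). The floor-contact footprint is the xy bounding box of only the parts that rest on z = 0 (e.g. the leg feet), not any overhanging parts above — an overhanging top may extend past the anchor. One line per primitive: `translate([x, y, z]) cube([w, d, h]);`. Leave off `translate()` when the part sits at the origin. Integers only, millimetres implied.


translate([461, 178, 0]) cube([79, 79, 1144]);
translate([2502, 178, 0]) cube([79, 79, 1144]);
translate([540, 178, 201]) cube([1962, 79, 90]);
translate([540, 178, 989]) cube([1962, 79, 90]);
translate([612, 257, 36]) cube([85, 15, 1082]);
translate([769, 257, 36]) cube([85, 15, 1082]);
translate([926, 257, 36]) cube([85, 15, 1082]);
translate([1083, 257, 36]) cube([85, 15, 1082]);
translate([1240, 257, 36]) cube([85, 15, 1082]);
translate([1397, 257, 36]) cube([85, 15, 1082]);
translate([1554, 257, 36]) cube([85, 15, 1082]);
translate([1711, 257, 36]) cube([85, 15, 1082]);
translate([1868, 257, 36]) cube([85, 15, 1082]);
translate([2025, 257, 36]) cube([85, 15, 1082]);
translate([2182, 257, 36]) cube([85, 15, 1082]);
translate([2339, 257, 36]) cube([85, 15, 1082]);


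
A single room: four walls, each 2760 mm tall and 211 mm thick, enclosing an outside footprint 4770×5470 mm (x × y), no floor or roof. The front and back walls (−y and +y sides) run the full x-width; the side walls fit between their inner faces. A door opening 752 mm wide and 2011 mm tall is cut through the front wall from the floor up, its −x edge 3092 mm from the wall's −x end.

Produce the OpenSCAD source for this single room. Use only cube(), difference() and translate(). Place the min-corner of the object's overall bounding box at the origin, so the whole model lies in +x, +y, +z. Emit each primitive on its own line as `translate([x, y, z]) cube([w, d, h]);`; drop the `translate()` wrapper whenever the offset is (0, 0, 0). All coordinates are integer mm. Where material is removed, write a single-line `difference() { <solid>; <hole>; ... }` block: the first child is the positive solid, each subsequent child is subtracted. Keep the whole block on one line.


difference() { cube([4770, 211, 2760]); translate([3092, 0, 0]) cube([752, 211, 2011]); }
translate([0, 5259, 0]) cube([4770, 211, 2760]);
translate([0, 211, 0]) cube([211, 5048, 2760]);
translate([4559, 211, 0]) cube([211, 5048, 2760]);


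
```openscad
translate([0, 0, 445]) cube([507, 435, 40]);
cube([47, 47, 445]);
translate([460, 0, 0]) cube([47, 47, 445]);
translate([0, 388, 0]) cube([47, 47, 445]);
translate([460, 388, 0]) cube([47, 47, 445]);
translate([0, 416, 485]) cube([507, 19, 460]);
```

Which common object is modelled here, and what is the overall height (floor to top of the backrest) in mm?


A chair. The overall height is 945 mm.

A slab on four corner posts with a tall panel at the back — a chair. The seat slab sits at z = 445 with thickness 40, and the 460 mm backrest starts at the seat top, so the overall height is 445 + 40 + 460 = 945 mm.


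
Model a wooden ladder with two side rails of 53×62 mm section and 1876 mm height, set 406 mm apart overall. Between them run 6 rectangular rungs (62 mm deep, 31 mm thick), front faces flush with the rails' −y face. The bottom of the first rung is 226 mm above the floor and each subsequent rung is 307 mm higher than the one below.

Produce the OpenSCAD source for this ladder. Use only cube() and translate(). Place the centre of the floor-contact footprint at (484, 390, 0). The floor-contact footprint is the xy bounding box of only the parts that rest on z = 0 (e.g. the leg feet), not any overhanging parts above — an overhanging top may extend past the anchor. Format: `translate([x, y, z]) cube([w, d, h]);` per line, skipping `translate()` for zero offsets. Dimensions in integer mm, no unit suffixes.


translate([281, 359, 0]) cube([53, 62, 1876]);
translate([634, 359, 0]) cube([53, 62, 1876]);
translate([334, 359, 226]) cube([300, 62, 31]);
translate([334, 359, 533]) cube([300, 62, 31]);
translate([334, 359, 840]) cube([300, 62, 31]);
translate([334, 359, 1147]) cube([300, 62, 31]);
translate([334, 359, 1454]) cube([300, 62, 31]);
translate([334, 359, 1761]) cube([300, 62, 31]);


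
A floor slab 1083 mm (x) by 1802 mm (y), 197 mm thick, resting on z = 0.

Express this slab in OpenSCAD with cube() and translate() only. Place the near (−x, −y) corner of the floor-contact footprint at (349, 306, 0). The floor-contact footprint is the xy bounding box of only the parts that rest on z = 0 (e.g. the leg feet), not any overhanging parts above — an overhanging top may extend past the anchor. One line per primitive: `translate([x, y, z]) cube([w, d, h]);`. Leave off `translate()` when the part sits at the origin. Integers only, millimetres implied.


translate([349, 306, 0]) cube([1083, 1802, 197]);


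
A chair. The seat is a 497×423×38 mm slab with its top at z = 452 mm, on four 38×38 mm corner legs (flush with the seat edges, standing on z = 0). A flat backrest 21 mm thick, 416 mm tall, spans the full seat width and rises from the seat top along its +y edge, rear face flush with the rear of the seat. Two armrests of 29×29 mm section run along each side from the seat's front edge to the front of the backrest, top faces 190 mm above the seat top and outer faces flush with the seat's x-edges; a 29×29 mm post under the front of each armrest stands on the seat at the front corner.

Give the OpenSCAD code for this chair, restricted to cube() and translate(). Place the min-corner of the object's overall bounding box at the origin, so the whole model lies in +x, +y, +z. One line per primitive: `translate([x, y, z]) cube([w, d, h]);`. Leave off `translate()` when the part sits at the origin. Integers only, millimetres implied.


translate([0, 0, 414]) cube([497, 423, 38]);
cube([38, 38, 414]);
translate([459, 0, 0]) cube([38, 38, 414]);
translate([0, 385, 0]) cube([38, 38, 414]);
translate([459, 385, 0]) cube([38, 38, 414]);
translate([0, 402, 452]) cube([497, 21, 416]);
translate([0, 0, 613]) cube([29, 402, 29]);
translate([468, 0, 613]) cube([29, 402, 29]);
translate([0, 0, 452]) cube([29, 29, 161]);
translate([468, 0, 452]) cube([29, 29, 161]);


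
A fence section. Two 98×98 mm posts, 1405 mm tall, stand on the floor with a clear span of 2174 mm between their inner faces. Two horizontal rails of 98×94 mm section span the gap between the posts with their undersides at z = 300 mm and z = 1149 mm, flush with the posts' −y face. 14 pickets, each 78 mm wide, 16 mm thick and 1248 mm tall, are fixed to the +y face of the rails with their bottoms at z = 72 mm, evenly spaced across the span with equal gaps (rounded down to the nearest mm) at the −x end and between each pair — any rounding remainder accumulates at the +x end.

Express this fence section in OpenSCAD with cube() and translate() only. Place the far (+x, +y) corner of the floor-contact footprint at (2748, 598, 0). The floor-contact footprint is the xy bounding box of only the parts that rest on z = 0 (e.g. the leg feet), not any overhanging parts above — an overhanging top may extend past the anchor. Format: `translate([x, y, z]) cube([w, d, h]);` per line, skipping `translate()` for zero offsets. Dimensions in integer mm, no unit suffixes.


translate([378, 500, 0]) cube([98, 98, 1405]);
translate([2650, 500, 0]) cube([98, 98, 1405]);
translate([476, 500, 300]) cube([2174, 98, 94]);
translate([476, 500, 1149]) cube([2174, 98, 94]);
translate([548, 598, 72]) cube([78, 16, 1248]);
translate([698, 598, 72]) cube([78, 16, 1248]);
translate([848, 598, 72]) cube([78, 16, 1248]);
translate([998, 598, 72]) cube([78, 16, 1248]);
translate([1148, 598, 72]) cube([78, 16, 1248]);
translate([1298, 598, 72]) cube([78, 16, 1248]);
translate([1448, 598, 72]) cube([78, 16, 1248]);
translate([1598, 598, 72]) cube([78, 16, 1248]);
translate([1748, 598, 72]) cube([78, 16, 1248]);
translate([1898, 598, 72]) cube([78, 16, 1248]);
translate([2048, 598, 72]) cube([78, 16, 1248]);
translate([2198, 598, 72]) cube([78, 16, 1248]);
translate([2348, 598, 72]) cube([78, 16, 1248]);
translate([2498, 598, 72]) cube([78, 16, 1248]);
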